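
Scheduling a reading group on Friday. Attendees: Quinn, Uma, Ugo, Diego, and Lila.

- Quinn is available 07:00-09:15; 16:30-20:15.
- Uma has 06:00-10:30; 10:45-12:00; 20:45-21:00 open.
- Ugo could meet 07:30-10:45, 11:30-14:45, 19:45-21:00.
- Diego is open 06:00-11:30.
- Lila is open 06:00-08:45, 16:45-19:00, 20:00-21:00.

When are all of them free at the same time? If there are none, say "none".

07:30-08:45

Quinn ∩ Uma: 07:00-09:15.
Quinn ∩ Uma ∩ Ugo: 07:30-09:15.
Quinn ∩ Uma ∩ Ugo ∩ Diego: 07:30-09:15.
Quinn ∩ Uma ∩ Ugo ∩ Diego ∩ Lila: 07:30-08:45.
Those are the intersection windows.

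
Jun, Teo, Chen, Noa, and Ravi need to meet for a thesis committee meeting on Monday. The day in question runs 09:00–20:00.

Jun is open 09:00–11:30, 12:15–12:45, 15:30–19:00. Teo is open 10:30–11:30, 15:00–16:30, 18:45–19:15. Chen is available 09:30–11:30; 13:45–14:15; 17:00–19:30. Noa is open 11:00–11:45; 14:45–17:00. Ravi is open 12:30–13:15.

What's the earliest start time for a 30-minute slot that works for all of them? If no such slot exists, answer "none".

none

Jun ∩ Teo: 10:30-11:30, 15:30-16:30, 18:45-19:00.
Jun ∩ Teo ∩ Chen: 10:30-11:30, 18:45-19:00.
Jun ∩ Teo ∩ Chen ∩ Noa: 11:00-11:30.
Jun ∩ Teo ∩ Chen ∩ Noa ∩ Ravi: ∅.
There is no time when everyone is free.
No common window is at least 30 minutes long.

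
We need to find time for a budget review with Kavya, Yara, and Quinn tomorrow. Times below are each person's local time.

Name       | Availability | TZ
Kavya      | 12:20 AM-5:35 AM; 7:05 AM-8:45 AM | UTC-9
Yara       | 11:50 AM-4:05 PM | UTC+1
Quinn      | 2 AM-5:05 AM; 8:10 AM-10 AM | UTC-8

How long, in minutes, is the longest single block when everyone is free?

135

Kavya in UTC: 09:20-14:35, 16:05-17:45 (add 9h to convert from UTC-9).
Yara in UTC: 10:50-15:05 (subtract 1h to convert from UTC+1).
Quinn in UTC: 10:00-13:05, 16:10-18:00 (add 8h to convert from UTC-8).
Kavya ∩ Yara: 10:50-14:35.
Kavya ∩ Yara ∩ Quinn: 10:50-13:05.
So the common availability across everyone is 10:50-13:05.
The longest is 10:50-13:05 at 135 minutes.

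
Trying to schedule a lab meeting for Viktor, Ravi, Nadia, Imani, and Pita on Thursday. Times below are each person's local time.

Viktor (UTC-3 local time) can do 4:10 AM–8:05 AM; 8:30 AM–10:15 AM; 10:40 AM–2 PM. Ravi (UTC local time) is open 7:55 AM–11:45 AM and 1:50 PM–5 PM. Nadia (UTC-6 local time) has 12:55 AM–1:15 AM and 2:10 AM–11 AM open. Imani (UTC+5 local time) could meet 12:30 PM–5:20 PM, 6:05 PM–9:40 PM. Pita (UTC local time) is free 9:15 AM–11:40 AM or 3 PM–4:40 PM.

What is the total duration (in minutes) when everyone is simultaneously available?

220

Viktor in UTC: 07:10-11:05, 11:30-13:15, 13:40-17:00 (add 3h to convert from UTC-3).
Ravi in UTC: 07:55-11:45, 13:50-17:00.
Nadia in UTC: 06:55-07:15, 08:10-17:00 (add 6h to convert from UTC-6).
Imani in UTC: 07:30-12:20, 13:05-16:40 (subtract 5h to convert from UTC+5).
Pita in UTC: 09:15-11:40, 15:00-16:40.
Viktor ∩ Ravi: 07:55-11:05, 11:30-11:45, 13:50-17:00.
Viktor ∩ Ravi ∩ Nadia: 08:10-11:05, 11:30-11:45, 13:50-17:00.
Viktor ∩ Ravi ∩ Nadia ∩ Imani: 08:10-11:05, 11:30-11:45, 13:50-16:40.
Viktor ∩ Ravi ∩ Nadia ∩ Imani ∩ Pita: 09:15-11:05, 11:30-11:40, 15:00-16:40.
Summing the common windows: 110 + 10 + 100 = 220 minutes.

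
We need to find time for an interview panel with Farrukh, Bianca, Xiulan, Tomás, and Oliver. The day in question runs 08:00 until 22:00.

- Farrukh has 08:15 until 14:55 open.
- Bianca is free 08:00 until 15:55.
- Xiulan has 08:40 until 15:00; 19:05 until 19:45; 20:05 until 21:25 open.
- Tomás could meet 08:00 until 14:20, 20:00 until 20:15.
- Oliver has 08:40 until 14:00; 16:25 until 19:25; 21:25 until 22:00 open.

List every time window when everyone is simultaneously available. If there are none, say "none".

Farrukh ∩ Bianca: 08:15-14:55.
Farrukh ∩ Bianca ∩ Xiulan: 08:40-14:55.
Farrukh ∩ Bianca ∩ Xiulan ∩ Tomás: 08:40-14:20.
Farrukh ∩ Bianca ∩ Xiulan ∩ Tomás ∩ Oliver: 08:40-14:00.
Those are the intersection windows.

08:40-14:00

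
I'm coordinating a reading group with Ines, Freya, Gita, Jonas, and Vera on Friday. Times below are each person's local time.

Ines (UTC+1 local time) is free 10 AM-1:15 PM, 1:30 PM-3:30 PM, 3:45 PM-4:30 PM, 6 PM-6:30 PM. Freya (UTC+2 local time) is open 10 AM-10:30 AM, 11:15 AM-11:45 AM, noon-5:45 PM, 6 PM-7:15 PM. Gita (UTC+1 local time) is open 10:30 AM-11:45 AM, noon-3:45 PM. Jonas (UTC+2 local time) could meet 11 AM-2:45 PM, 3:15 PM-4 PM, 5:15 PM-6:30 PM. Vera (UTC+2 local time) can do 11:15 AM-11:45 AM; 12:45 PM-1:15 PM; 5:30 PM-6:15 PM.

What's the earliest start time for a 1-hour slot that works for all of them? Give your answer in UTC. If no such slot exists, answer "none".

none

Ines in UTC: 09:00-12:15, 12:30-14:30, 14:45-15:30, 17:00-17:30 (subtract 1h to convert from UTC+1).
Freya in UTC: 08:00-08:30, 09:15-09:45, 10:00-15:45, 16:00-17:15 (subtract 2h to convert from UTC+2).
Gita in UTC: 09:30-10:45, 11:00-14:45 (subtract 1h to convert from UTC+1).
Jonas in UTC: 09:00-12:45, 13:15-14:00, 15:15-16:30 (subtract 2h to convert from UTC+2).
Vera in UTC: 09:15-09:45, 10:45-11:15, 15:30-16:15 (subtract 2h to convert from UTC+2).
Ines ∩ Freya: 09:15-09:45, 10:00-12:15, 12:30-14:30, 14:45-15:30, 17:00-17:15.
Ines ∩ Freya ∩ Gita: 09:30-09:45, 10:00-10:45, 11:00-12:15, 12:30-14:30.
Ines ∩ Freya ∩ Gita ∩ Jonas: 09:30-09:45, 10:00-10:45, 11:00-12:15, 12:30-12:45, 13:15-14:00.
Ines ∩ Freya ∩ Gita ∩ Jonas ∩ Vera: 09:30-09:45, 11:00-11:15.
Those are the intersection windows.
No common window is at least 60 minutes long.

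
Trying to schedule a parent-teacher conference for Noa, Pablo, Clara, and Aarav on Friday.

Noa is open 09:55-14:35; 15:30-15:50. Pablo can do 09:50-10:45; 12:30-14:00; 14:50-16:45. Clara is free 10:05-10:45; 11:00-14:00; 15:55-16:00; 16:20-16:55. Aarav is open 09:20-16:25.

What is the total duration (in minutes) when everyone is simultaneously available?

130

Noa ∩ Pablo: 09:55-10:45, 12:30-14:00, 15:30-15:50.
Noa ∩ Pablo ∩ Clara: 10:05-10:45, 12:30-14:00.
Noa ∩ Pablo ∩ Clara ∩ Aarav: 10:05-10:45, 12:30-14:00.
Summing the common windows: 40 + 90 = 130 minutes.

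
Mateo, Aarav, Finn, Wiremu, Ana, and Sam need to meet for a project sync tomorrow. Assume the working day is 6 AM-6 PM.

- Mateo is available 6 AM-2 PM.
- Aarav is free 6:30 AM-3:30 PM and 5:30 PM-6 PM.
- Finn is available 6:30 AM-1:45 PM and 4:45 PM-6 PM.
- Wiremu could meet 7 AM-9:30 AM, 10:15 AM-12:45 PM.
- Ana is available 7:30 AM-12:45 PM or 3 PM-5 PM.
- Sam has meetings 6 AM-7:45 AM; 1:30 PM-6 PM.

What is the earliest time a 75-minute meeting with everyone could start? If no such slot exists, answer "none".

Mateo free: 06:00-14:00.
Aarav free: 06:30-15:30, 17:30-18:00.
Finn free: 06:30-13:45, 16:45-18:00.
Wiremu free: 07:00-09:30, 10:15-12:45.
Ana free: 07:30-12:45, 15:00-17:00.
Sam free: 07:45-13:30 (invert busy blocks within the working day).
Mateo ∩ Aarav: 06:30-14:00.
Mateo ∩ Aarav ∩ Finn: 06:30-13:45.
Mateo ∩ Aarav ∩ Finn ∩ Wiremu: 07:00-09:30, 10:15-12:45.
Mateo ∩ Aarav ∩ Finn ∩ Wiremu ∩ Ana: 07:30-09:30, 10:15-12:45.
Mateo ∩ Aarav ∩ Finn ∩ Wiremu ∩ Ana ∩ Sam: 07:45-09:30, 10:15-12:45.
The first common window of at least 75 minutes is 07:45-09:30, so the earliest start is 07:45.

07:45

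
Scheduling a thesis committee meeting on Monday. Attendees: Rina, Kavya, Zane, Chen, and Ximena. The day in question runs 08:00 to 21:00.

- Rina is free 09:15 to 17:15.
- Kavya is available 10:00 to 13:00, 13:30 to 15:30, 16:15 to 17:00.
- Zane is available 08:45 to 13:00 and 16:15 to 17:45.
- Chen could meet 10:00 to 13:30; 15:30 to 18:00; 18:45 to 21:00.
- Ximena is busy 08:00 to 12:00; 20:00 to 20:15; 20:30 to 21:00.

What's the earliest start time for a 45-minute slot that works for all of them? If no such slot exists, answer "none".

Rina free: 09:15-17:15.
Kavya free: 10:00-13:00, 13:30-15:30, 16:15-17:00.
Zane free: 08:45-13:00, 16:15-17:45.
Chen free: 10:00-13:30, 15:30-18:00, 18:45-21:00.
Ximena free: 12:00-20:00, 20:15-20:30 (invert busy blocks within the working day).
Rina ∩ Kavya: 10:00-13:00, 13:30-15:30, 16:15-17:00.
Rina ∩ Kavya ∩ Zane: 10:00-13:00, 16:15-17:00.
Rina ∩ Kavya ∩ Zane ∩ Chen: 10:00-13:00, 16:15-17:00.
Rina ∩ Kavya ∩ Zane ∩ Chen ∩ Ximena: 12:00-13:00, 16:15-17:00.
The first common window of at least 45 minutes is 12:00-13:00, so the earliest start is 12:00.

12:00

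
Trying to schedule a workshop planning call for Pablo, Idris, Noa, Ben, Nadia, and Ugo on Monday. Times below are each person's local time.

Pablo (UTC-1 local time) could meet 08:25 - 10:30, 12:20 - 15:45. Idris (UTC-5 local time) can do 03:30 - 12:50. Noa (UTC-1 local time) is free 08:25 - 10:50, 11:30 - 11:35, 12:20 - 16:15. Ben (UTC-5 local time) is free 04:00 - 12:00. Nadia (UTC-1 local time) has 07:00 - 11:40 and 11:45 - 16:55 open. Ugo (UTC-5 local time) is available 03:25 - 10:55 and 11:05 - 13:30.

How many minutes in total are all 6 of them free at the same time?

Pablo in UTC: 09:25-11:30, 13:20-16:45 (add 1h to convert from UTC-1).
Idris in UTC: 08:30-17:50 (add 5h to convert from UTC-5).
Noa in UTC: 09:25-11:50, 12:30-12:35, 13:20-17:15 (add 1h to convert from UTC-1).
Ben in UTC: 09:00-17:00 (add 5h to convert from UTC-5).
Nadia in UTC: 08:00-12:40, 12:45-17:55 (add 1h to convert from UTC-1).
Ugo in UTC: 08:25-15:55, 16:05-18:30 (add 5h to convert from UTC-5).
Pablo ∩ Idris: 09:25-11:30, 13:20-16:45.
Pablo ∩ Idris ∩ Noa: 09:25-11:30, 13:20-16:45.
Pablo ∩ Idris ∩ Noa ∩ Ben: 09:25-11:30, 13:20-16:45.
Pablo ∩ Idris ∩ Noa ∩ Ben ∩ Nadia: 09:25-11:30, 13:20-16:45.
Pablo ∩ Idris ∩ Noa ∩ Ben ∩ Nadia ∩ Ugo: 09:25-11:30, 13:20-15:55, 16:05-16:45.
So the common availability across everyone is 09:25-11:30, 13:20-15:55, 16:05-16:45.
Summing the common windows: 125 + 155 + 40 = 320 minutes.

320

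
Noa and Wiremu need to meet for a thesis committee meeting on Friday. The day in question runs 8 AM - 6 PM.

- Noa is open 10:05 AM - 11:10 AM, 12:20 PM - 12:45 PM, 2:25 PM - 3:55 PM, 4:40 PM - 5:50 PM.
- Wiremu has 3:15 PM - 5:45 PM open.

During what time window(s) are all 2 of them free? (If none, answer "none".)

15:15-15:55, 16:40-17:45

Noa ∩ Wiremu: 15:15-15:55, 16:40-17:45.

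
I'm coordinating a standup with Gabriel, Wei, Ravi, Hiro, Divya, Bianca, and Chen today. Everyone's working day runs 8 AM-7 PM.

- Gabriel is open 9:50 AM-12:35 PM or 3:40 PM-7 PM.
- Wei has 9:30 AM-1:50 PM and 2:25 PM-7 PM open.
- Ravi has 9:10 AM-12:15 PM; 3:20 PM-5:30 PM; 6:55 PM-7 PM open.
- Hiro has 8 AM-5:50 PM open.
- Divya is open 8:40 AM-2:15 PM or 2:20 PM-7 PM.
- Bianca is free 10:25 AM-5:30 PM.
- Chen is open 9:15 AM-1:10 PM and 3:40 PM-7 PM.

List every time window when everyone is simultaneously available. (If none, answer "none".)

Gabriel ∩ Wei: 09:50-12:35, 15:40-19:00.
Gabriel ∩ Wei ∩ Ravi: 09:50-12:15, 15:40-17:30, 18:55-19:00.
Gabriel ∩ Wei ∩ Ravi ∩ Hiro: 09:50-12:15, 15:40-17:30.
Gabriel ∩ Wei ∩ Ravi ∩ Hiro ∩ Divya: 09:50-12:15, 15:40-17:30.
Gabriel ∩ Wei ∩ Ravi ∩ Hiro ∩ Divya ∩ Bianca: 10:25-12:15, 15:40-17:30.
Gabriel ∩ Wei ∩ Ravi ∩ Hiro ∩ Divya ∩ Bianca ∩ Chen: 10:25-12:15, 15:40-17:30.

10:25-12:15, 15:40-17:30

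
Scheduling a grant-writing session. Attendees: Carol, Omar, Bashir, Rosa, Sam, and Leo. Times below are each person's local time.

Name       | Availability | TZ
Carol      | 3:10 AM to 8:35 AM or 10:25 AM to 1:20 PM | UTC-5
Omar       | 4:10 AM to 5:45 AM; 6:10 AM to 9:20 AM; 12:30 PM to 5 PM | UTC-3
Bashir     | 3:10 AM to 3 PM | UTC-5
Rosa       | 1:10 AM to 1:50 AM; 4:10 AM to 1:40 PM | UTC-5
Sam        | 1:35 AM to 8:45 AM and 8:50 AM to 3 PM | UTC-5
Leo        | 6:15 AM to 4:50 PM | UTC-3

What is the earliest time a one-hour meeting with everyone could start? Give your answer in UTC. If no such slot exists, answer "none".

09:15

Carol in UTC: 08:10-13:35, 15:25-18:20 (add 5h to convert from UTC-5).
Omar in UTC: 07:10-08:45, 09:10-12:20, 15:30-20:00 (add 3h to convert from UTC-3).
Bashir in UTC: 08:10-20:00 (add 5h to convert from UTC-5).
Rosa in UTC: 06:10-06:50, 09:10-18:40 (add 5h to convert from UTC-5).
Sam in UTC: 06:35-13:45, 13:50-20:00 (add 5h to convert from UTC-5).
Leo in UTC: 09:15-19:50 (add 3h to convert from UTC-3).
Carol ∩ Omar: 08:10-08:45, 09:10-12:20, 15:30-18:20.
Carol ∩ Omar ∩ Bashir: 08:10-08:45, 09:10-12:20, 15:30-18:20.
Carol ∩ Omar ∩ Bashir ∩ Rosa: 09:10-12:20, 15:30-18:20.
Carol ∩ Omar ∩ Bashir ∩ Rosa ∩ Sam: 09:10-12:20, 15:30-18:20.
Carol ∩ Omar ∩ Bashir ∩ Rosa ∩ Sam ∩ Leo: 09:15-12:20, 15:30-18:20.
So the common availability across everyone is 09:15-12:20, 15:30-18:20.
The first common window of at least 60 minutes is 09:15-12:20, so the earliest start is 09:15.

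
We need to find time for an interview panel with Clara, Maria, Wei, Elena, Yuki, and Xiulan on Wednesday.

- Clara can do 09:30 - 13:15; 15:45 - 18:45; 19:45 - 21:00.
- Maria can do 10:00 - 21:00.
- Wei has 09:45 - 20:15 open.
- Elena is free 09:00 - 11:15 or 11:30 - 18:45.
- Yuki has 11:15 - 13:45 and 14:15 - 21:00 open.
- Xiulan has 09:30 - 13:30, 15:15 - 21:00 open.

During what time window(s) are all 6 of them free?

11:30-13:15, 15:45-18:45

Clara ∩ Maria: 10:00-13:15, 15:45-18:45, 19:45-21:00.
Clara ∩ Maria ∩ Wei: 10:00-13:15, 15:45-18:45, 19:45-20:15.
Clara ∩ Maria ∩ Wei ∩ Elena: 10:00-11:15, 11:30-13:15, 15:45-18:45.
Clara ∩ Maria ∩ Wei ∩ Elena ∩ Yuki: 11:30-13:15, 15:45-18:45.
Clara ∩ Maria ∩ Wei ∩ Elena ∩ Yuki ∩ Xiulan: 11:30-13:15, 15:45-18:45.
Those are the intersection windows.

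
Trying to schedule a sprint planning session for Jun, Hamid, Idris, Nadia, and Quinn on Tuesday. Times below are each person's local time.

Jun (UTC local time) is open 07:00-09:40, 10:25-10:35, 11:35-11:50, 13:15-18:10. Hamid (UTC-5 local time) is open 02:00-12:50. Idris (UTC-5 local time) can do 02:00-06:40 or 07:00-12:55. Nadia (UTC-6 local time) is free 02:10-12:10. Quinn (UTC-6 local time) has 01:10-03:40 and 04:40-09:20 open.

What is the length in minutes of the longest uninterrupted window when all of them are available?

Jun in UTC: 07:00-09:40, 10:25-10:35, 11:35-11:50, 13:15-18:10.
Hamid in UTC: 07:00-17:50 (add 5h to convert from UTC-5).
Idris in UTC: 07:00-11:40, 12:00-17:55 (add 5h to convert from UTC-5).
Nadia in UTC: 08:10-18:10 (add 6h to convert from UTC-6).
Quinn in UTC: 07:10-09:40, 10:40-15:20 (add 6h to convert from UTC-6).
Jun ∩ Hamid: 07:00-09:40, 10:25-10:35, 11:35-11:50, 13:15-17:50.
Jun ∩ Hamid ∩ Idris: 07:00-09:40, 10:25-10:35, 11:35-11:40, 13:15-17:50.
Jun ∩ Hamid ∩ Idris ∩ Nadia: 08:10-09:40, 10:25-10:35, 11:35-11:40, 13:15-17:50.
Jun ∩ Hamid ∩ Idris ∩ Nadia ∩ Quinn: 08:10-09:40, 11:35-11:40, 13:15-15:20.
So the common availability across everyone is 08:10-09:40, 11:35-11:40, 13:15-15:20.
The longest is 13:15-15:20 at 125 minutes.

125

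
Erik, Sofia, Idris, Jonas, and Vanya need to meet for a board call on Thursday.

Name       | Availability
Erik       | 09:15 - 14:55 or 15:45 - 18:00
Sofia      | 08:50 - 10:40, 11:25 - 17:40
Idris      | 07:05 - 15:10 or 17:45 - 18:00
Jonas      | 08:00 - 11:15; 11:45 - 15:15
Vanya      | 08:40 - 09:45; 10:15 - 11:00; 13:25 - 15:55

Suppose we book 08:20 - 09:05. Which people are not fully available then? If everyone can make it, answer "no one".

Erik: not fully free for 08:20-09:05. Sofia: not fully free for 08:20-09:05. Idris: free for 08:20-09:05. Jonas: free for 08:20-09:05. Vanya: not fully free for 08:20-09:05.

Erik, Sofia, Vanya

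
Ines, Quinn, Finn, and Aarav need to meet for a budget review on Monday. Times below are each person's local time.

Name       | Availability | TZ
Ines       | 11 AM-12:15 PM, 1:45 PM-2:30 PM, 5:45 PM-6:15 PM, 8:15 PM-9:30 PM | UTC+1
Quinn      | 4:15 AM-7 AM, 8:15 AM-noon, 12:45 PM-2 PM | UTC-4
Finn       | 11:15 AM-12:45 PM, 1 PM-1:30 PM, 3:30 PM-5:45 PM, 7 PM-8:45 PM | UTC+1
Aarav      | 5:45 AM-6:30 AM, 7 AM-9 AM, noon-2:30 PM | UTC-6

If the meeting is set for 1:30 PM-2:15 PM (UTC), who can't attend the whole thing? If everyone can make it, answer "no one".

Ines in UTC: 10:00-11:15, 12:45-13:30, 16:45-17:15, 19:15-20:30 (subtract 1h to convert from UTC+1).
Quinn in UTC: 08:15-11:00, 12:15-16:00, 16:45-18:00 (add 4h to convert from UTC-4).
Finn in UTC: 10:15-11:45, 12:00-12:30, 14:30-16:45, 18:00-19:45 (subtract 1h to convert from UTC+1).
Aarav in UTC: 11:45-12:30, 13:00-15:00, 18:00-20:30 (add 6h to convert from UTC-6).
Ines: not fully free for 13:30-14:15. Quinn: free for 13:30-14:15. Finn: not fully free for 13:30-14:15. Aarav: free for 13:30-14:15.

Finn, Ines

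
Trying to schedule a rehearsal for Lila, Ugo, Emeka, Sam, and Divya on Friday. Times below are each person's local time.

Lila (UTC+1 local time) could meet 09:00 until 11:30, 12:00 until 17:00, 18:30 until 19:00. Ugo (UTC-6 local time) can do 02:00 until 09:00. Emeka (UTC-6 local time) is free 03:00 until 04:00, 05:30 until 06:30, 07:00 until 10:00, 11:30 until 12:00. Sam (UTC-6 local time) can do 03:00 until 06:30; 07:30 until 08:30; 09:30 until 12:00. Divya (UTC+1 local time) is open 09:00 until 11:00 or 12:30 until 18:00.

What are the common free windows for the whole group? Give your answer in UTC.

09:00-10:00, 11:30-12:30, 13:30-14:30

Lila in UTC: 08:00-10:30, 11:00-16:00, 17:30-18:00 (subtract 1h to convert from UTC+1).
Ugo in UTC: 08:00-15:00 (add 6h to convert from UTC-6).
Emeka in UTC: 09:00-10:00, 11:30-12:30, 13:00-16:00, 17:30-18:00 (add 6h to convert from UTC-6).
Sam in UTC: 09:00-12:30, 13:30-14:30, 15:30-18:00 (add 6h to convert from UTC-6).
Divya in UTC: 08:00-10:00, 11:30-17:00 (subtract 1h to convert from UTC+1).
Lila ∩ Ugo: 08:00-10:30, 11:00-15:00.
Lila ∩ Ugo ∩ Emeka: 09:00-10:00, 11:30-12:30, 13:00-15:00.
Lila ∩ Ugo ∩ Emeka ∩ Sam: 09:00-10:00, 11:30-12:30, 13:30-14:30.
Lila ∩ Ugo ∩ Emeka ∩ Sam ∩ Divya: 09:00-10:00, 11:30-12:30, 13:30-14:30.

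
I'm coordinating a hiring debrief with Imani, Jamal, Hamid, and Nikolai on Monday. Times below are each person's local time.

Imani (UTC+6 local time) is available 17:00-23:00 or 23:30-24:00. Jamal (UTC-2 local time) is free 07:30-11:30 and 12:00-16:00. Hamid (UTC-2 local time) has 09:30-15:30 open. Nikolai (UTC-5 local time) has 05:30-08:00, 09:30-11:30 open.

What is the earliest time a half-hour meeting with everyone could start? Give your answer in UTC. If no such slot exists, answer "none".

Imani in UTC: 11:00-17:00, 17:30-18:00 (subtract 6h to convert from UTC+6).
Jamal in UTC: 09:30-13:30, 14:00-18:00 (add 2h to convert from UTC-2).
Hamid in UTC: 11:30-17:30 (add 2h to convert from UTC-2).
Nikolai in UTC: 10:30-13:00, 14:30-16:30 (add 5h to convert from UTC-5).
Imani ∩ Jamal: 11:00-13:30, 14:00-17:00, 17:30-18:00.
Imani ∩ Jamal ∩ Hamid: 11:30-13:30, 14:00-17:00.
Imani ∩ Jamal ∩ Hamid ∩ Nikolai: 11:30-13:00, 14:30-16:30.
Those are the intersection windows.
The first common window of at least 30 minutes is 11:30-13:00, so the earliest start is 11:30.

11:30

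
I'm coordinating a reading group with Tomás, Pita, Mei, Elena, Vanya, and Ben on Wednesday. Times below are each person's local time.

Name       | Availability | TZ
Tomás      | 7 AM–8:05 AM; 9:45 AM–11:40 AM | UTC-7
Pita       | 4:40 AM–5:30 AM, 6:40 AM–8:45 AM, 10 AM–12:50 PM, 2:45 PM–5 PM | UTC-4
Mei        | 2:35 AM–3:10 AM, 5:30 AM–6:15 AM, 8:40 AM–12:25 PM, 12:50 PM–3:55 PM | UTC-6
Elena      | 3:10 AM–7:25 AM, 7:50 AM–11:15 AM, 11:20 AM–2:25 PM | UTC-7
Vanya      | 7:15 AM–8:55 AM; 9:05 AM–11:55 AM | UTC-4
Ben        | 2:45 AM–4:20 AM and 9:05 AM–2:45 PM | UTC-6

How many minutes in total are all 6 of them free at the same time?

0

Tomás in UTC: 14:00-15:05, 16:45-18:40 (add 7h to convert from UTC-7).
Pita in UTC: 08:40-09:30, 10:40-12:45, 14:00-16:50, 18:45-21:00 (add 4h to convert from UTC-4).
Mei in UTC: 08:35-09:10, 11:30-12:15, 14:40-18:25, 18:50-21:55 (add 6h to convert from UTC-6).
Elena in UTC: 10:10-14:25, 14:50-18:15, 18:20-21:25 (add 7h to convert from UTC-7).
Vanya in UTC: 11:15-12:55, 13:05-15:55 (add 4h to convert from UTC-4).
Ben in UTC: 08:45-10:20, 15:05-20:45 (add 6h to convert from UTC-6).
Tomás ∩ Pita: 14:00-15:05, 16:45-16:50.
Tomás ∩ Pita ∩ Mei: 14:40-15:05, 16:45-16:50.
Tomás ∩ Pita ∩ Mei ∩ Elena: 14:50-15:05, 16:45-16:50.
Tomás ∩ Pita ∩ Mei ∩ Elena ∩ Vanya: 14:50-15:05.
Tomás ∩ Pita ∩ Mei ∩ Elena ∩ Vanya ∩ Ben: ∅.
There is no time when everyone is free.
There is no common window, so the total is 0 minutes.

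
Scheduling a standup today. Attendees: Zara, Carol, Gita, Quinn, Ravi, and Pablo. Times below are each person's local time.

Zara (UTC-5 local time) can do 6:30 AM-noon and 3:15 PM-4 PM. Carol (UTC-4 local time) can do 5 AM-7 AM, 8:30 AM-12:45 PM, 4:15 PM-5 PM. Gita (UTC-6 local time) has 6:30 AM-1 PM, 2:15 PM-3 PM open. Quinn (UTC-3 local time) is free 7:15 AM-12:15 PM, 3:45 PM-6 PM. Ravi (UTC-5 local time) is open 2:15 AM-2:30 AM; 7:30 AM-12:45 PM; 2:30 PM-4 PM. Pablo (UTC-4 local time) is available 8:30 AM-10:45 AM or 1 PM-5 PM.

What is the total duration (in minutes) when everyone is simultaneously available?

Zara in UTC: 11:30-17:00, 20:15-21:00 (add 5h to convert from UTC-5).
Carol in UTC: 09:00-11:00, 12:30-16:45, 20:15-21:00 (add 4h to convert from UTC-4).
Gita in UTC: 12:30-19:00, 20:15-21:00 (add 6h to convert from UTC-6).
Quinn in UTC: 10:15-15:15, 18:45-21:00 (add 3h to convert from UTC-3).
Ravi in UTC: 07:15-07:30, 12:30-17:45, 19:30-21:00 (add 5h to convert from UTC-5).
Pablo in UTC: 12:30-14:45, 17:00-21:00 (add 4h to convert from UTC-4).
Zara ∩ Carol: 12:30-16:45, 20:15-21:00.
Zara ∩ Carol ∩ Gita: 12:30-16:45, 20:15-21:00.
Zara ∩ Carol ∩ Gita ∩ Quinn: 12:30-15:15, 20:15-21:00.
Zara ∩ Carol ∩ Gita ∩ Quinn ∩ Ravi: 12:30-15:15, 20:15-21:00.
Zara ∩ Carol ∩ Gita ∩ Quinn ∩ Ravi ∩ Pablo: 12:30-14:45, 20:15-21:00.
Summing the common windows: 135 + 45 = 180 minutes.

180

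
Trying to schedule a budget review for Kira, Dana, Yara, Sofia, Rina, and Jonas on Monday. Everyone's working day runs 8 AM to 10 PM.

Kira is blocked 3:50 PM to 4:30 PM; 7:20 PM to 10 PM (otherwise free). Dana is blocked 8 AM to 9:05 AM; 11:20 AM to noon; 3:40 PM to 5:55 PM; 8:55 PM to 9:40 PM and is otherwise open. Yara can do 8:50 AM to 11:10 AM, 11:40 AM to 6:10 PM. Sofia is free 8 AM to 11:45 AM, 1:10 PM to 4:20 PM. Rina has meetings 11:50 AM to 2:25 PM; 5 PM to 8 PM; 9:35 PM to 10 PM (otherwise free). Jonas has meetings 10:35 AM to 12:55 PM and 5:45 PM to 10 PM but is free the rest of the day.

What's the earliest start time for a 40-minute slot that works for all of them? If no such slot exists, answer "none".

09:05

Kira free: 08:00-15:50, 16:30-19:20 (invert busy blocks within the working day).
Dana free: 09:05-11:20, 12:00-15:40, 17:55-20:55, 21:40-22:00 (invert busy blocks within the working day).
Yara free: 08:50-11:10, 11:40-18:10.
Sofia free: 08:00-11:45, 13:10-16:20.
Rina free: 08:00-11:50, 14:25-17:00, 20:00-21:35 (invert busy blocks within the working day).
Jonas free: 08:00-10:35, 12:55-17:45 (invert busy blocks within the working day).
Kira ∩ Dana: 09:05-11:20, 12:00-15:40, 17:55-19:20.
Kira ∩ Dana ∩ Yara: 09:05-11:10, 12:00-15:40, 17:55-18:10.
Kira ∩ Dana ∩ Yara ∩ Sofia: 09:05-11:10, 13:10-15:40.
Kira ∩ Dana ∩ Yara ∩ Sofia ∩ Rina: 09:05-11:10, 14:25-15:40.
Kira ∩ Dana ∩ Yara ∩ Sofia ∩ Rina ∩ Jonas: 09:05-10:35, 14:25-15:40.
Those are the intersection windows.
The first common window of at least 40 minutes is 09:05-10:35, so the earliest start is 09:05.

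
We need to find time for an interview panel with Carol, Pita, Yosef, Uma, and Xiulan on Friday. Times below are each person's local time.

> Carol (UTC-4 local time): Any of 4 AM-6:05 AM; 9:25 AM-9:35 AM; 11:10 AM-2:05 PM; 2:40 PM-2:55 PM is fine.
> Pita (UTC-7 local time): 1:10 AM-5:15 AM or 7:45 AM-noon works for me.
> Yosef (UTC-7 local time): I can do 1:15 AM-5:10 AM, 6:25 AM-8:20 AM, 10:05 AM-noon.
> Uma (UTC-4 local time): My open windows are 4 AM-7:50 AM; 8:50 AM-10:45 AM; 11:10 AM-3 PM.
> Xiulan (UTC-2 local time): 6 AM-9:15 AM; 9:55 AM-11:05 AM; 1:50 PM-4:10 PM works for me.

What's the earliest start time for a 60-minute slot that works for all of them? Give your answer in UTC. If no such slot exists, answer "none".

08:15

Carol in UTC: 08:00-10:05, 13:25-13:35, 15:10-18:05, 18:40-18:55 (add 4h to convert from UTC-4).
Pita in UTC: 08:10-12:15, 14:45-19:00 (add 7h to convert from UTC-7).
Yosef in UTC: 08:15-12:10, 13:25-15:20, 17:05-19:00 (add 7h to convert from UTC-7).
Uma in UTC: 08:00-11:50, 12:50-14:45, 15:10-19:00 (add 4h to convert from UTC-4).
Xiulan in UTC: 08:00-11:15, 11:55-13:05, 15:50-18:10 (add 2h to convert from UTC-2).
Carol ∩ Pita: 08:10-10:05, 15:10-18:05, 18:40-18:55.
Carol ∩ Pita ∩ Yosef: 08:15-10:05, 15:10-15:20, 17:05-18:05, 18:40-18:55.
Carol ∩ Pita ∩ Yosef ∩ Uma: 08:15-10:05, 15:10-15:20, 17:05-18:05, 18:40-18:55.
Carol ∩ Pita ∩ Yosef ∩ Uma ∩ Xiulan: 08:15-10:05, 17:05-18:05.
The first common window of at least 60 minutes is 08:15-10:05, so the earliest start is 08:15.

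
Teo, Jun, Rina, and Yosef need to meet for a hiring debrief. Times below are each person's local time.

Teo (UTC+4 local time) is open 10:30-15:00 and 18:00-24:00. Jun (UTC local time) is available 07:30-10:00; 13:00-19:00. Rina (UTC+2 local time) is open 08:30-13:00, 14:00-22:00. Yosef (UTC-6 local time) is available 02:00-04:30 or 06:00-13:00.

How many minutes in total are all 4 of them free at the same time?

420

Teo in UTC: 06:30-11:00, 14:00-20:00 (subtract 4h to convert from UTC+4).
Jun in UTC: 07:30-10:00, 13:00-19:00.
Rina in UTC: 06:30-11:00, 12:00-20:00 (subtract 2h to convert from UTC+2).
Yosef in UTC: 08:00-10:30, 12:00-19:00 (add 6h to convert from UTC-6).
Teo ∩ Jun: 07:30-10:00, 14:00-19:00.
Teo ∩ Jun ∩ Rina: 07:30-10:00, 14:00-19:00.
Teo ∩ Jun ∩ Rina ∩ Yosef: 08:00-10:00, 14:00-19:00.
Summing the common windows: 120 + 300 = 420 minutes.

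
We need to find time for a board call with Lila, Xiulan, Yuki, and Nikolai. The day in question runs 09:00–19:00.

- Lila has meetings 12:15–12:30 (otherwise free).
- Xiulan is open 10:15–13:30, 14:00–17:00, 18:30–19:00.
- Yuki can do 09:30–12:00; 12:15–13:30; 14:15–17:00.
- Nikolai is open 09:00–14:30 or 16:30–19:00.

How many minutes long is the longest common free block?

105

Lila free: 09:00-12:15, 12:30-19:00 (invert busy blocks within the working day).
Xiulan free: 10:15-13:30, 14:00-17:00, 18:30-19:00.
Yuki free: 09:30-12:00, 12:15-13:30, 14:15-17:00.
Nikolai free: 09:00-14:30, 16:30-19:00.
Lila ∩ Xiulan: 10:15-12:15, 12:30-13:30, 14:00-17:00, 18:30-19:00.
Lila ∩ Xiulan ∩ Yuki: 10:15-12:00, 12:30-13:30, 14:15-17:00.
Lila ∩ Xiulan ∩ Yuki ∩ Nikolai: 10:15-12:00, 12:30-13:30, 14:15-14:30, 16:30-17:00.
So the common availability across everyone is 10:15-12:00, 12:30-13:30, 14:15-14:30, 16:30-17:00.
The longest is 10:15-12:00 at 105 minutes.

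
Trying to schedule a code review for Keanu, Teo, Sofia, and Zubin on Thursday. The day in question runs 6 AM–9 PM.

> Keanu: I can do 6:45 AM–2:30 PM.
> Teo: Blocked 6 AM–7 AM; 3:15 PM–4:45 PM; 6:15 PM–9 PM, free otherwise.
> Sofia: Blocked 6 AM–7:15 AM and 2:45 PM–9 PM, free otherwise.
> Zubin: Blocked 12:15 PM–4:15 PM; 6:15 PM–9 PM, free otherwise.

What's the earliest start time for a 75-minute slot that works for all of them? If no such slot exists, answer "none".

07:15

Keanu free: 06:45-14:30.
Teo free: 07:00-15:15, 16:45-18:15 (invert busy blocks within the working day).
Sofia free: 07:15-14:45 (invert busy blocks within the working day).
Zubin free: 06:00-12:15, 16:15-18:15 (invert busy blocks within the working day).
Keanu ∩ Teo: 07:00-14:30.
Keanu ∩ Teo ∩ Sofia: 07:15-14:30.
Keanu ∩ Teo ∩ Sofia ∩ Zubin: 07:15-12:15.
So the common availability across everyone is 07:15-12:15.
The first common window of at least 75 minutes is 07:15-12:15, so the earliest start is 07:15.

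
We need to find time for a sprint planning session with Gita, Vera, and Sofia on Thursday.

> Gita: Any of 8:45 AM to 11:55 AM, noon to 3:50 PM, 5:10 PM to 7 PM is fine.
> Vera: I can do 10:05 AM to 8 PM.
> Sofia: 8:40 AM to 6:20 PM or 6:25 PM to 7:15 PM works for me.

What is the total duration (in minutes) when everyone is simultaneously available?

Gita ∩ Vera: 10:05-11:55, 12:00-15:50, 17:10-19:00.
Gita ∩ Vera ∩ Sofia: 10:05-11:55, 12:00-15:50, 17:10-18:20, 18:25-19:00.
Summing the common windows: 110 + 230 + 70 + 35 = 445 minutes.

445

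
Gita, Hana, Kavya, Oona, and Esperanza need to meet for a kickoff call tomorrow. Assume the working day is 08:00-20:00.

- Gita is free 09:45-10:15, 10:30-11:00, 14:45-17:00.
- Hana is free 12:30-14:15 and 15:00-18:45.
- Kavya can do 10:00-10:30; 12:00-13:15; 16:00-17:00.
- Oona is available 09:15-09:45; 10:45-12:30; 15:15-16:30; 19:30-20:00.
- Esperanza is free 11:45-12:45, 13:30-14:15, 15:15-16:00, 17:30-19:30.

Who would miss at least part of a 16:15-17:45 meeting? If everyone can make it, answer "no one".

Esperanza, Gita, Kavya, Oona

Gita: not fully free for 16:15-17:45. Hana: free for 16:15-17:45. Kavya: not fully free for 16:15-17:45. Oona: not fully free for 16:15-17:45. Esperanza: not fully free for 16:15-17:45.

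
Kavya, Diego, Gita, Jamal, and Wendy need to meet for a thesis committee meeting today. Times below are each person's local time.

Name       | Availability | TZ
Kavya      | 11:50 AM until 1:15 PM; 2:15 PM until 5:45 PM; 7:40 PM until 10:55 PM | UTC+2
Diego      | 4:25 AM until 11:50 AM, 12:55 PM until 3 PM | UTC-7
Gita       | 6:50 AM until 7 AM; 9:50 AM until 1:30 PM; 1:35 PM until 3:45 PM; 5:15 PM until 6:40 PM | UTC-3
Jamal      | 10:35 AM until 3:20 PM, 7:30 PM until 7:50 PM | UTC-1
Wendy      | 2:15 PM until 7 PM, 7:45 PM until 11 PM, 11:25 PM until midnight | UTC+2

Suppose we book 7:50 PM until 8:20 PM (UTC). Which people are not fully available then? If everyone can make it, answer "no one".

Kavya in UTC: 09:50-11:15, 12:15-15:45, 17:40-20:55 (subtract 2h to convert from UTC+2).
Diego in UTC: 11:25-18:50, 19:55-22:00 (add 7h to convert from UTC-7).
Gita in UTC: 09:50-10:00, 12:50-16:30, 16:35-18:45, 20:15-21:40 (add 3h to convert from UTC-3).
Jamal in UTC: 11:35-16:20, 20:30-20:50 (add 1h to convert from UTC-1).
Wendy in UTC: 12:15-17:00, 17:45-21:00, 21:25-22:00 (subtract 2h to convert from UTC+2).
Kavya: free for 19:50-20:20. Diego: not fully free for 19:50-20:20. Gita: not fully free for 19:50-20:20. Jamal: not fully free for 19:50-20:20. Wendy: free for 19:50-20:20.

Diego, Gita, Jamal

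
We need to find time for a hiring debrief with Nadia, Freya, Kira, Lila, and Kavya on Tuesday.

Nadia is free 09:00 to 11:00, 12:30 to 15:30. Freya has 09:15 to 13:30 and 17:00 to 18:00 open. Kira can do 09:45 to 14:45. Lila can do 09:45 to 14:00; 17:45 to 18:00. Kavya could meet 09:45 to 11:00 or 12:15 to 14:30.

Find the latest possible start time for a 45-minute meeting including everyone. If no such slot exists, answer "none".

12:45

Nadia ∩ Freya: 09:15-11:00, 12:30-13:30.
Nadia ∩ Freya ∩ Kira: 09:45-11:00, 12:30-13:30.
Nadia ∩ Freya ∩ Kira ∩ Lila: 09:45-11:00, 12:30-13:30.
Nadia ∩ Freya ∩ Kira ∩ Lila ∩ Kavya: 09:45-11:00, 12:30-13:30.
So the common availability across everyone is 09:45-11:00, 12:30-13:30.
The last common window of at least 45 minutes is 12:30-13:30; a 45-minute meeting can start as late as 12:45 and still end by 13:30.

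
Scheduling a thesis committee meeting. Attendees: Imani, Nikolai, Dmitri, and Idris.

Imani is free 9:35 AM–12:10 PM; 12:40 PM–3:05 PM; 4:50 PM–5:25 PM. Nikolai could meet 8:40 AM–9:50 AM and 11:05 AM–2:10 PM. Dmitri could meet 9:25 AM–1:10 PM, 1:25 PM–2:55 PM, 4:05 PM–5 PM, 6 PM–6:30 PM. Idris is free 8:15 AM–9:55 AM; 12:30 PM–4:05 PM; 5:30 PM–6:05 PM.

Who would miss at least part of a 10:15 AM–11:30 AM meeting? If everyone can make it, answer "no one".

Imani: free for 10:15-11:30. Nikolai: not fully free for 10:15-11:30. Dmitri: free for 10:15-11:30. Idris: not fully free for 10:15-11:30.

Idris, Nikolai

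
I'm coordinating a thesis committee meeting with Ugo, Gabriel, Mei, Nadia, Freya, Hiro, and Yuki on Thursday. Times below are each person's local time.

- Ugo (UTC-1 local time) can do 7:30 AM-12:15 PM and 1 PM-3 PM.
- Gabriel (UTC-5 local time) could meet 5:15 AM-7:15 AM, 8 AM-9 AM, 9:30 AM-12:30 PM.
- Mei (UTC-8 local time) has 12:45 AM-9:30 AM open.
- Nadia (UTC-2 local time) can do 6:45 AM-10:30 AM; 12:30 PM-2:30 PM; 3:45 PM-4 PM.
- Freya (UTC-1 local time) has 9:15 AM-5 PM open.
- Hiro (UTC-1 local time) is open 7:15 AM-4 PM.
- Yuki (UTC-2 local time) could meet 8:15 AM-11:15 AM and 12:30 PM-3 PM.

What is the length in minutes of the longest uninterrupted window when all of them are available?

120

Ugo in UTC: 08:30-13:15, 14:00-16:00 (add 1h to convert from UTC-1).
Gabriel in UTC: 10:15-12:15, 13:00-14:00, 14:30-17:30 (add 5h to convert from UTC-5).
Mei in UTC: 08:45-17:30 (add 8h to convert from UTC-8).
Nadia in UTC: 08:45-12:30, 14:30-16:30, 17:45-18:00 (add 2h to convert from UTC-2).
Freya in UTC: 10:15-18:00 (add 1h to convert from UTC-1).
Hiro in UTC: 08:15-17:00 (add 1h to convert from UTC-1).
Yuki in UTC: 10:15-13:15, 14:30-17:00 (add 2h to convert from UTC-2).
Ugo ∩ Gabriel: 10:15-12:15, 13:00-13:15, 14:30-16:00.
Ugo ∩ Gabriel ∩ Mei: 10:15-12:15, 13:00-13:15, 14:30-16:00.
Ugo ∩ Gabriel ∩ Mei ∩ Nadia: 10:15-12:15, 14:30-16:00.
Ugo ∩ Gabriel ∩ Mei ∩ Nadia ∩ Freya: 10:15-12:15, 14:30-16:00.
Ugo ∩ Gabriel ∩ Mei ∩ Nadia ∩ Freya ∩ Hiro: 10:15-12:15, 14:30-16:00.
Ugo ∩ Gabriel ∩ Mei ∩ Nadia ∩ Freya ∩ Hiro ∩ Yuki: 10:15-12:15, 14:30-16:00.
The longest is 10:15-12:15 at 120 minutes.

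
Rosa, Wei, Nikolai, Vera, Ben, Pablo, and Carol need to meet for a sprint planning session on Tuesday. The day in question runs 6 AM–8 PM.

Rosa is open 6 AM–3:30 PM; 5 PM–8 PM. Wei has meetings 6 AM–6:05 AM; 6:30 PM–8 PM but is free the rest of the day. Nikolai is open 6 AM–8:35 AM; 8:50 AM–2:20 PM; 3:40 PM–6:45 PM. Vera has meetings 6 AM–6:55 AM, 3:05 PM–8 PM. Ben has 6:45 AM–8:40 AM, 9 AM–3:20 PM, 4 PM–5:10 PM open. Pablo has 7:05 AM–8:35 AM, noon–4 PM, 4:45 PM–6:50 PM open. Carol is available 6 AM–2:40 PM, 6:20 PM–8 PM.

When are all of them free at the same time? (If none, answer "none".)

Rosa free: 06:00-15:30, 17:00-20:00.
Wei free: 06:05-18:30 (invert busy blocks within the working day).
Nikolai free: 06:00-08:35, 08:50-14:20, 15:40-18:45.
Vera free: 06:55-15:05 (invert busy blocks within the working day).
Ben free: 06:45-08:40, 09:00-15:20, 16:00-17:10.
Pablo free: 07:05-08:35, 12:00-16:00, 16:45-18:50.
Carol free: 06:00-14:40, 18:20-20:00.
Rosa ∩ Wei: 06:05-15:30, 17:00-18:30.
Rosa ∩ Wei ∩ Nikolai: 06:05-08:35, 08:50-14:20, 17:00-18:30.
Rosa ∩ Wei ∩ Nikolai ∩ Vera: 06:55-08:35, 08:50-14:20.
Rosa ∩ Wei ∩ Nikolai ∩ Vera ∩ Ben: 06:55-08:35, 09:00-14:20.
Rosa ∩ Wei ∩ Nikolai ∩ Vera ∩ Ben ∩ Pablo: 07:05-08:35, 12:00-14:20.
Rosa ∩ Wei ∩ Nikolai ∩ Vera ∩ Ben ∩ Pablo ∩ Carol: 07:05-08:35, 12:00-14:20.

07:05-08:35, 12:00-14:20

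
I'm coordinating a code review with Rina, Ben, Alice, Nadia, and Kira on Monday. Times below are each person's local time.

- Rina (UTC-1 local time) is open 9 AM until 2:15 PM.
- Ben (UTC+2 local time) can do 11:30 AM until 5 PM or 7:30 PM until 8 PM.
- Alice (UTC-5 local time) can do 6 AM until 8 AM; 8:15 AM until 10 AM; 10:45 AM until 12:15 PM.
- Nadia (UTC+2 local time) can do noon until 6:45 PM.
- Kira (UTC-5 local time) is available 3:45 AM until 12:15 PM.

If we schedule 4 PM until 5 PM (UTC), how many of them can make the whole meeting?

2

Rina in UTC: 10:00-15:15 (add 1h to convert from UTC-1).
Ben in UTC: 09:30-15:00, 17:30-18:00 (subtract 2h to convert from UTC+2).
Alice in UTC: 11:00-13:00, 13:15-15:00, 15:45-17:15 (add 5h to convert from UTC-5).
Nadia in UTC: 10:00-16:45 (subtract 2h to convert from UTC+2).
Kira in UTC: 08:45-17:15 (add 5h to convert from UTC-5).
Alice and Kira can make the full 16:00-17:00 slot — that's 2.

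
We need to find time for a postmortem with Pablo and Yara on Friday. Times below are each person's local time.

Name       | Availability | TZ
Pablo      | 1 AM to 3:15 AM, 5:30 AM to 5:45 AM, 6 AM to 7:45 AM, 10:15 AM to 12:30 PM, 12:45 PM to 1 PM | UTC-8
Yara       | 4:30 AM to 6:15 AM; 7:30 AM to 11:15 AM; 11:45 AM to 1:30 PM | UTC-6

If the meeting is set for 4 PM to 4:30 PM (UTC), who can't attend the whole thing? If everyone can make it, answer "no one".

Pablo

Pablo in UTC: 09:00-11:15, 13:30-13:45, 14:00-15:45, 18:15-20:30, 20:45-21:00 (add 8h to convert from UTC-8).
Yara in UTC: 10:30-12:15, 13:30-17:15, 17:45-19:30 (add 6h to convert from UTC-6).
Pablo: not fully free for 16:00-16:30. Yara: free for 16:00-16:30.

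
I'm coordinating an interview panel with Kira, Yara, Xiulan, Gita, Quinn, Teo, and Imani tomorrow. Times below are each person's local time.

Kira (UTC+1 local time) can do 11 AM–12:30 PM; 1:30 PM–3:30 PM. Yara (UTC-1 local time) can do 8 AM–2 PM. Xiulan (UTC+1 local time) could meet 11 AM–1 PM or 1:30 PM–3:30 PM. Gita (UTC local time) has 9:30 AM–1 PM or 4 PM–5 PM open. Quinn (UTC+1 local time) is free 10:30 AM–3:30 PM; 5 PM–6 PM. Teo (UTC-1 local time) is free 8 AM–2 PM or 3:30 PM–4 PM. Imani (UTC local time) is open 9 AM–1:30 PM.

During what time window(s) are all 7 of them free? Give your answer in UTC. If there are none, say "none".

10:00-11:30, 12:30-13:00

Kira in UTC: 10:00-11:30, 12:30-14:30 (subtract 1h to convert from UTC+1).
Yara in UTC: 09:00-15:00 (add 1h to convert from UTC-1).
Xiulan in UTC: 10:00-12:00, 12:30-14:30 (subtract 1h to convert from UTC+1).
Gita in UTC: 09:30-13:00, 16:00-17:00.
Quinn in UTC: 09:30-14:30, 16:00-17:00 (subtract 1h to convert from UTC+1).
Teo in UTC: 09:00-15:00, 16:30-17:00 (add 1h to convert from UTC-1).
Imani in UTC: 09:00-13:30.
Kira ∩ Yara: 10:00-11:30, 12:30-14:30.
Kira ∩ Yara ∩ Xiulan: 10:00-11:30, 12:30-14:30.
Kira ∩ Yara ∩ Xiulan ∩ Gita: 10:00-11:30, 12:30-13:00.
Kira ∩ Yara ∩ Xiulan ∩ Gita ∩ Quinn: 10:00-11:30, 12:30-13:00.
Kira ∩ Yara ∩ Xiulan ∩ Gita ∩ Quinn ∩ Teo: 10:00-11:30, 12:30-13:00.
Kira ∩ Yara ∩ Xiulan ∩ Gita ∩ Quinn ∩ Teo ∩ Imani: 10:00-11:30, 12:30-13:00.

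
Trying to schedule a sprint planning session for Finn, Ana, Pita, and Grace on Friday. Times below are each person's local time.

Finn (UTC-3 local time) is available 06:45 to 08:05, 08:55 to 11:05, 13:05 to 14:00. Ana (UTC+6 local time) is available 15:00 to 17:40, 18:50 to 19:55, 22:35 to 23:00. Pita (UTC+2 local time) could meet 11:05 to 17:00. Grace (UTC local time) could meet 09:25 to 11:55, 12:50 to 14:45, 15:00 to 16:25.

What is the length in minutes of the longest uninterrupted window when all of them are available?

80

Finn in UTC: 09:45-11:05, 11:55-14:05, 16:05-17:00 (add 3h to convert from UTC-3).
Ana in UTC: 09:00-11:40, 12:50-13:55, 16:35-17:00 (subtract 6h to convert from UTC+6).
Pita in UTC: 09:05-15:00 (subtract 2h to convert from UTC+2).
Grace in UTC: 09:25-11:55, 12:50-14:45, 15:00-16:25.
Finn ∩ Ana: 09:45-11:05, 12:50-13:55, 16:35-17:00.
Finn ∩ Ana ∩ Pita: 09:45-11:05, 12:50-13:55.
Finn ∩ Ana ∩ Pita ∩ Grace: 09:45-11:05, 12:50-13:55.
The longest is 09:45-11:05 at 80 minutes.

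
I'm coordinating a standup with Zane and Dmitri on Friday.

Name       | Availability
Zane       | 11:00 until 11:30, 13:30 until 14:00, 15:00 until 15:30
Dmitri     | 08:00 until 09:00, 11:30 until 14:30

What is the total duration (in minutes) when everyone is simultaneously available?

Zane ∩ Dmitri: 13:30-14:00.
That's a single block of 30 minutes.

30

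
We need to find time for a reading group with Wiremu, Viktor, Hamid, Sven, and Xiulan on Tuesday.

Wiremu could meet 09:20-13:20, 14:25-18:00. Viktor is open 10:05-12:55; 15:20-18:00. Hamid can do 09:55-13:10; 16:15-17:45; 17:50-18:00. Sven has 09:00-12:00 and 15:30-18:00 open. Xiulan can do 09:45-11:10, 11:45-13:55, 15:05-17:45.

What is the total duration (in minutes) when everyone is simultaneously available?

170

Wiremu ∩ Viktor: 10:05-12:55, 15:20-18:00.
Wiremu ∩ Viktor ∩ Hamid: 10:05-12:55, 16:15-17:45, 17:50-18:00.
Wiremu ∩ Viktor ∩ Hamid ∩ Sven: 10:05-12:00, 16:15-17:45, 17:50-18:00.
Wiremu ∩ Viktor ∩ Hamid ∩ Sven ∩ Xiulan: 10:05-11:10, 11:45-12:00, 16:15-17:45.
Summing the common windows: 65 + 15 + 90 = 170 minutes.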